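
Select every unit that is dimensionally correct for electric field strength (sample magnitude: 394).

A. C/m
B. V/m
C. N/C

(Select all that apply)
B, C

electric field strength has SI base units: kg * m / (A * s^3)

Checking each option against kg * m / (A * s^3):
  A. C/m: ✗ does not match
  B. V/m: ✓ matches
  C. N/C: ✓ matches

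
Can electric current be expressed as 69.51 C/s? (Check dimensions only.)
Yes

electric current has SI base units: A
C/s reduces to the same SI base units, so it is a valid unit for electric current.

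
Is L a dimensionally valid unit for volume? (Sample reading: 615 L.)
Yes

volume has SI base units: m^3
L reduces to the same SI base units, so it is a valid unit for volume.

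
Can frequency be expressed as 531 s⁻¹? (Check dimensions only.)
Yes

frequency has SI base units: 1 / s
s⁻¹ reduces to the same SI base units, so it is a valid unit for frequency.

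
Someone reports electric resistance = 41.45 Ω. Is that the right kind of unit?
Yes

electric resistance has SI base units: kg * m^2 / (A^2 * s^3)
Ω reduces to the same SI base units, so it is a valid unit for electric resistance.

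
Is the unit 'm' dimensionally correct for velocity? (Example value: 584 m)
No

velocity has SI base units: m / s
m does NOT reduce to m / s; a valid unit for velocity would be e.g. m/s.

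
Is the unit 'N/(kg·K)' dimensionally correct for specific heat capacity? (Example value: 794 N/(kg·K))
No

specific heat capacity has SI base units: m^2 / (s^2 * K)
N/(kg·K) does NOT reduce to m^2 / (s^2 * K); a valid unit for specific heat capacity would be e.g. J/(kg·K).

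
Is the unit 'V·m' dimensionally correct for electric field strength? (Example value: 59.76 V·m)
No

electric field strength has SI base units: kg * m / (A * s^3)
V·m does NOT reduce to kg * m / (A * s^3); a valid unit for electric field strength would be e.g. V/m.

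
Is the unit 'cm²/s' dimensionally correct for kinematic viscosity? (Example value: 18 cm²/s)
Yes

kinematic viscosity has SI base units: m^2 / s
cm²/s reduces to the same SI base units, so it is a valid unit for kinematic viscosity.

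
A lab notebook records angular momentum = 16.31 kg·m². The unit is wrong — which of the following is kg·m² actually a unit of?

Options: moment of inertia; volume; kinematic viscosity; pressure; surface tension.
moment of inertia

angular momentum should have units dimensionally equivalent to kg * m^2 / s (e.g. kg·m²/s).
The given unit 'kg·m²' reduces to kg * m^2. Of the listed options, that is the dimensionality of moment of inertia.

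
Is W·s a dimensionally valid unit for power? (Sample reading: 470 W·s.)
No

power has SI base units: kg * m^2 / s^3
W·s does NOT reduce to kg * m^2 / s^3; a valid unit for power would be e.g. W.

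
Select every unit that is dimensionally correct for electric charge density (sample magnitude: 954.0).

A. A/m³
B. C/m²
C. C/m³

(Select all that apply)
C

electric charge density has SI base units: A * s / m^3

Checking each option against A * s / m^3:
  A. A/m³: ✗ does not match
  B. C/m²: ✗ does not match
  C. C/m³: ✓ matches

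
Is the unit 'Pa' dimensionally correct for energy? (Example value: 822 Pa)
No

energy has SI base units: kg * m^2 / s^2
Pa does NOT reduce to kg * m^2 / s^2; a valid unit for energy would be e.g. J.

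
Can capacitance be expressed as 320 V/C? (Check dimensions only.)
No

capacitance has SI base units: A^2 * s^4 / (kg * m^2)
V/C does NOT reduce to A^2 * s^4 / (kg * m^2); a valid unit for capacitance would be e.g. F.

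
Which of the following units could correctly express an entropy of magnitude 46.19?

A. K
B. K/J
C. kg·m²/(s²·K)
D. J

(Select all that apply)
C

entropy has SI base units: kg * m^2 / (s^2 * K)

Checking each option against kg * m^2 / (s^2 * K):
  A. K: ✗ does not match
  B. K/J: ✗ does not match
  C. kg·m²/(s²·K): ✓ matches
  D. J: ✗ does not match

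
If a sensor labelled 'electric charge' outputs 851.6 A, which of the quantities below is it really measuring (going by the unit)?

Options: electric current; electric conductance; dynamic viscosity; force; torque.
electric current

electric charge should have units dimensionally equivalent to A * s (e.g. C).
The given unit 'A' reduces to A. Of the listed options, that is the dimensionality of electric current.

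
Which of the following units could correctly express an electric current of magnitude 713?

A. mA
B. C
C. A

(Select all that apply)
A, C

electric current has SI base units: A

Checking each option against A:
  A. mA: ✓ matches
  B. C: ✗ does not match
  C. A: ✓ matches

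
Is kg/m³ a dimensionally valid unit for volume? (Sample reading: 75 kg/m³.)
No

volume has SI base units: m^3
kg/m³ does NOT reduce to m^3; a valid unit for volume would be e.g. m³.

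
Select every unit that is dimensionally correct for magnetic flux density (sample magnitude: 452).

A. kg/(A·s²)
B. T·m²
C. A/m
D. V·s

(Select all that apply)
A

magnetic flux density has SI base units: kg / (A * s^2)

Checking each option against kg / (A * s^2):
  A. kg/(A·s²): ✓ matches
  B. T·m²: ✗ does not match
  C. A/m: ✗ does not match
  D. V·s: ✗ does not match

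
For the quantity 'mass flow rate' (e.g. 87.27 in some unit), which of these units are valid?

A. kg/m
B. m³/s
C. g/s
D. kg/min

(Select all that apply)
C, D

mass flow rate has SI base units: kg / s

Checking each option against kg / s:
  A. kg/m: ✗ does not match
  B. m³/s: ✗ does not match
  C. g/s: ✓ matches
  D. kg/min: ✓ matches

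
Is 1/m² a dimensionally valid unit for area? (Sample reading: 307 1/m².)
No

area has SI base units: m^2
1/m² does NOT reduce to m^2; a valid unit for area would be e.g. m².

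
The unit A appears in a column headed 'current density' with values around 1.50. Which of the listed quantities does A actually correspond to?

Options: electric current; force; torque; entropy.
electric current

current density should have units dimensionally equivalent to A / m^2 (e.g. A/m²).
The given unit 'A' reduces to A. Of the listed options, that is the dimensionality of electric current.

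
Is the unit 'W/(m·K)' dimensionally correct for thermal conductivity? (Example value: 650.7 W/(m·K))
Yes

thermal conductivity has SI base units: kg * m / (s^3 * K)
W/(m·K) reduces to the same SI base units, so it is a valid unit for thermal conductivity.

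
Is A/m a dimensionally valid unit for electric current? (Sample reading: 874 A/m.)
No

electric current has SI base units: A
A/m does NOT reduce to A; a valid unit for electric current would be e.g. A.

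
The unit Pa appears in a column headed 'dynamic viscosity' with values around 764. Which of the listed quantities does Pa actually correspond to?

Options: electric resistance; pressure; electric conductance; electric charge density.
pressure

dynamic viscosity should have units dimensionally equivalent to kg / (m * s) (e.g. Pa·s).
The given unit 'Pa' reduces to kg / (m * s^2). Of the listed options, that is the dimensionality of pressure.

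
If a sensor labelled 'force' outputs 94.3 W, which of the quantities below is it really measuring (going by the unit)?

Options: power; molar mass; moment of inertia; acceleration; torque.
power

force should have units dimensionally equivalent to kg * m / s^2 (e.g. N).
The given unit 'W' reduces to kg * m^2 / s^3. Of the listed options, that is the dimensionality of power.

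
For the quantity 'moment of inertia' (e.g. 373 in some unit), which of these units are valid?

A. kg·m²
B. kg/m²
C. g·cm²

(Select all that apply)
A, C

moment of inertia has SI base units: kg * m^2

Checking each option against kg * m^2:
  A. kg·m²: ✓ matches
  B. kg/m²: ✗ does not match
  C. g·cm²: ✓ matches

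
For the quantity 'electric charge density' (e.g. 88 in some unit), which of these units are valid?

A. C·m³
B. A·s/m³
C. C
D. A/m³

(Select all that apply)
B

electric charge density has SI base units: A * s / m^3

Checking each option against A * s / m^3:
  A. C·m³: ✗ does not match
  B. A·s/m³: ✓ matches
  C. C: ✗ does not match
  D. A/m³: ✗ does not match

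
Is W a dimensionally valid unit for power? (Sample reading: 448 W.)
Yes

power has SI base units: kg * m^2 / s^3
W reduces to the same SI base units, so it is a valid unit for power.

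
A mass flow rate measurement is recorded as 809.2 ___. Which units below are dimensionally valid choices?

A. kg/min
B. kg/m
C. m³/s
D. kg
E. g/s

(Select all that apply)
A, E

mass flow rate has SI base units: kg / s

Checking each option against kg / s:
  A. kg/min: ✓ matches
  B. kg/m: ✗ does not match
  C. m³/s: ✗ does not match
  D. kg: ✗ does not match
  E. g/s: ✓ matches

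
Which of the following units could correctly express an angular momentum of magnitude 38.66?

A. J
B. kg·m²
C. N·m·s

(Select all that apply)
C

angular momentum has SI base units: kg * m^2 / s

Checking each option against kg * m^2 / s:
  A. J: ✗ does not match
  B. kg·m²: ✗ does not match
  C. N·m·s: ✓ matches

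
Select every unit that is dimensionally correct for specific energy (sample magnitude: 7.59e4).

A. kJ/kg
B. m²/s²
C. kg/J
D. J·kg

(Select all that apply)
A, B

specific energy has SI base units: m^2 / s^2

Checking each option against m^2 / s^2:
  A. kJ/kg: ✓ matches
  B. m²/s²: ✓ matches
  C. kg/J: ✗ does not match
  D. J·kg: ✗ does not match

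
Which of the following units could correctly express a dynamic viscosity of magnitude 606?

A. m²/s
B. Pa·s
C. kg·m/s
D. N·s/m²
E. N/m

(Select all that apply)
B, D

dynamic viscosity has SI base units: kg / (m * s)

Checking each option against kg / (m * s):
  A. m²/s: ✗ does not match
  B. Pa·s: ✓ matches
  C. kg·m/s: ✗ does not match
  D. N·s/m²: ✓ matches
  E. N/m: ✗ does not match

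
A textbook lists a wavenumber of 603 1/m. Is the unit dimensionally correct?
Yes

wavenumber has SI base units: 1 / m
1/m reduces to the same SI base units, so it is a valid unit for wavenumber.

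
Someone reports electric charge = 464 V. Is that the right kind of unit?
No

electric charge has SI base units: A * s
V does NOT reduce to A * s; a valid unit for electric charge would be e.g. C.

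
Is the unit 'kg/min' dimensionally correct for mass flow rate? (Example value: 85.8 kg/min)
Yes

mass flow rate has SI base units: kg / s
kg/min reduces to the same SI base units, so it is a valid unit for mass flow rate.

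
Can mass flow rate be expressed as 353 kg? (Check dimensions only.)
No

mass flow rate has SI base units: kg / s
kg does NOT reduce to kg / s; a valid unit for mass flow rate would be e.g. kg/s.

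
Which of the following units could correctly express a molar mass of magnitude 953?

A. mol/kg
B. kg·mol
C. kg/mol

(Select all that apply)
C

molar mass has SI base units: kg / mol

Checking each option against kg / mol:
  A. mol/kg: ✗ does not match
  B. kg·mol: ✗ does not match
  C. kg/mol: ✓ matches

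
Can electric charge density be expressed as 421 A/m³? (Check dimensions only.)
No

electric charge density has SI base units: A * s / m^3
A/m³ does NOT reduce to A * s / m^3; a valid unit for electric charge density would be e.g. C/m³.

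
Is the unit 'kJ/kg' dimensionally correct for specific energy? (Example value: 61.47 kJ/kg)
Yes

specific energy has SI base units: m^2 / s^2
kJ/kg reduces to the same SI base units, so it is a valid unit for specific energy.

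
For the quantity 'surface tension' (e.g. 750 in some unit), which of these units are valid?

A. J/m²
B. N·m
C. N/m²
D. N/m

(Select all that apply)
A, D

surface tension has SI base units: kg / s^2

Checking each option against kg / s^2:
  A. J/m²: ✓ matches
  B. N·m: ✗ does not match
  C. N/m²: ✗ does not match
  D. N/m: ✓ matches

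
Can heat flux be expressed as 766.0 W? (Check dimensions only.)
No

heat flux has SI base units: kg / s^3
W does NOT reduce to kg / s^3; a valid unit for heat flux would be e.g. W/m².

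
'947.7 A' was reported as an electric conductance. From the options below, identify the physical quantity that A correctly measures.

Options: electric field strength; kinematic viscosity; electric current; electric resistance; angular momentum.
electric current

electric conductance should have units dimensionally equivalent to A^2 * s^3 / (kg * m^2) (e.g. S).
The given unit 'A' reduces to A. Of the listed options, that is the dimensionality of electric current.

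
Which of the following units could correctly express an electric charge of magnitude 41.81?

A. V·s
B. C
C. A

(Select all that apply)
B

electric charge has SI base units: A * s

Checking each option against A * s:
  A. V·s: ✗ does not match
  B. C: ✓ matches
  C. A: ✗ does not match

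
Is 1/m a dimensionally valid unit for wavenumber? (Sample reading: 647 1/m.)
Yes

wavenumber has SI base units: 1 / m
1/m reduces to the same SI base units, so it is a valid unit for wavenumber.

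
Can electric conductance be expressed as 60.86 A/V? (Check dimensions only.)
Yes

electric conductance has SI base units: A^2 * s^3 / (kg * m^2)
A/V reduces to the same SI base units, so it is a valid unit for electric conductance.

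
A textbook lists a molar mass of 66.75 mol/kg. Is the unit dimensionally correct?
No

molar mass has SI base units: kg / mol
mol/kg does NOT reduce to kg / mol; a valid unit for molar mass would be e.g. kg/mol.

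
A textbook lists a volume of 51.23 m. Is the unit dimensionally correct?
No

volume has SI base units: m^3
m does NOT reduce to m^3; a valid unit for volume would be e.g. m³.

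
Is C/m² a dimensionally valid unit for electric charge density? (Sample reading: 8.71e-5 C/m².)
No

electric charge density has SI base units: A * s / m^3
C/m² does NOT reduce to A * s / m^3; a valid unit for electric charge density would be e.g. C/m³.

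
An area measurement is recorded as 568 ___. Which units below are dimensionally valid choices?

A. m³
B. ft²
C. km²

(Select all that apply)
B, C

area has SI base units: m^2

Checking each option against m^2:
  A. m³: ✗ does not match
  B. ft²: ✓ matches
  C. km²: ✓ matches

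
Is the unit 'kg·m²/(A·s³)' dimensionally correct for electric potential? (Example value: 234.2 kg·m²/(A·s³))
Yes

electric potential has SI base units: kg * m^2 / (A * s^3)
kg·m²/(A·s³) reduces to the same SI base units, so it is a valid unit for electric potential.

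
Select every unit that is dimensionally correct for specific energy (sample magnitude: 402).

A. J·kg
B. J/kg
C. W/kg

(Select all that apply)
B

specific energy has SI base units: m^2 / s^2

Checking each option against m^2 / s^2:
  A. J·kg: ✗ does not match
  B. J/kg: ✓ matches
  C. W/kg: ✗ does not match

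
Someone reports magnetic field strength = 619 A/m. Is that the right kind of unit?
Yes

magnetic field strength has SI base units: A / m
A/m reduces to the same SI base units, so it is a valid unit for magnetic field strength.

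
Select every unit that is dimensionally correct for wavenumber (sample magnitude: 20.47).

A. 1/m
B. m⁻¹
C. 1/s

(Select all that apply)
A, B

wavenumber has SI base units: 1 / m

Checking each option against 1 / m:
  A. 1/m: ✓ matches
  B. m⁻¹: ✓ matches
  C. 1/s: ✗ does not match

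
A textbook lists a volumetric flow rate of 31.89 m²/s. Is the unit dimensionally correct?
No

volumetric flow rate has SI base units: m^3 / s
m²/s does NOT reduce to m^3 / s; a valid unit for volumetric flow rate would be e.g. m³/s.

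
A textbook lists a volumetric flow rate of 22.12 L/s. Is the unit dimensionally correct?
Yes

volumetric flow rate has SI base units: m^3 / s
L/s reduces to the same SI base units, so it is a valid unit for volumetric flow rate.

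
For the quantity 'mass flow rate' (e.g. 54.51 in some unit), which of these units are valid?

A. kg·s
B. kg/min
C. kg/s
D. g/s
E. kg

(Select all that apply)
B, C, D

mass flow rate has SI base units: kg / s

Checking each option against kg / s:
  A. kg·s: ✗ does not match
  B. kg/min: ✓ matches
  C. kg/s: ✓ matches
  D. g/s: ✓ matches
  E. kg: ✗ does not match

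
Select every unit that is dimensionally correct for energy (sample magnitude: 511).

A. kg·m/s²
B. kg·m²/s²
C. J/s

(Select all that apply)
B

energy has SI base units: kg * m^2 / s^2

Checking each option against kg * m^2 / s^2:
  A. kg·m/s²: ✗ does not match
  B. kg·m²/s²: ✓ matches
  C. J/s: ✗ does not match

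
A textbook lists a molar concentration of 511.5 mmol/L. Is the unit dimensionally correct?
Yes

molar concentration has SI base units: mol / m^3
mmol/L reduces to the same SI base units, so it is a valid unit for molar concentration.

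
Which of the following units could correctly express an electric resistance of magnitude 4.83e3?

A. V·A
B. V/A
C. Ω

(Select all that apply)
B, C

electric resistance has SI base units: kg * m^2 / (A^2 * s^3)

Checking each option against kg * m^2 / (A^2 * s^3):
  A. V·A: ✗ does not match
  B. V/A: ✓ matches
  C. Ω: ✓ matches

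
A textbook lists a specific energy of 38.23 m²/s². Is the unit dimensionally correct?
Yes

specific energy has SI base units: m^2 / s^2
m²/s² reduces to the same SI base units, so it is a valid unit for specific energy.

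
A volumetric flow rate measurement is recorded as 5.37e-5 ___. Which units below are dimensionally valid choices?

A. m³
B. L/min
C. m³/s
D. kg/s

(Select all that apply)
B, C

volumetric flow rate has SI base units: m^3 / s

Checking each option against m^3 / s:
  A. m³: ✗ does not match
  B. L/min: ✓ matches
  C. m³/s: ✓ matches
  D. kg/s: ✗ does not match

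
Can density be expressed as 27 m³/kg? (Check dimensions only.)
No

density has SI base units: kg / m^3
m³/kg does NOT reduce to kg / m^3; a valid unit for density would be e.g. kg/m³.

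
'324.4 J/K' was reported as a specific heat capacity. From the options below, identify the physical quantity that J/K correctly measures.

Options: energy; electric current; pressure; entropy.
entropy

specific heat capacity should have units dimensionally equivalent to m^2 / (s^2 * K) (e.g. J/(kg·K)).
The given unit 'J/K' reduces to kg * m^2 / (s^2 * K). Of the listed options, that is the dimensionality of entropy.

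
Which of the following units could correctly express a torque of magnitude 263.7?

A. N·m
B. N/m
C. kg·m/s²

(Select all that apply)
A

torque has SI base units: kg * m^2 / s^2

Checking each option against kg * m^2 / s^2:
  A. N·m: ✓ matches
  B. N/m: ✗ does not match
  C. kg·m/s²: ✗ does not match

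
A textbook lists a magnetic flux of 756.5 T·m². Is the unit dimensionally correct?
Yes

magnetic flux has SI base units: kg * m^2 / (A * s^2)
T·m² reduces to the same SI base units, so it is a valid unit for magnetic flux.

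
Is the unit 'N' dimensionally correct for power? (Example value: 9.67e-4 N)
No

power has SI base units: kg * m^2 / s^3
N does NOT reduce to kg * m^2 / s^3; a valid unit for power would be e.g. W.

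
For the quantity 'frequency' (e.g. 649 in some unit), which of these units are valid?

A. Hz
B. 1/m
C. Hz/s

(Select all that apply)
A

frequency has SI base units: 1 / s

Checking each option against 1 / s:
  A. Hz: ✓ matches
  B. 1/m: ✗ does not match
  C. Hz/s: ✗ does not match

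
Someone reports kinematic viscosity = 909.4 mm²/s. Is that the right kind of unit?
Yes

kinematic viscosity has SI base units: m^2 / s
mm²/s reduces to the same SI base units, so it is a valid unit for kinematic viscosity.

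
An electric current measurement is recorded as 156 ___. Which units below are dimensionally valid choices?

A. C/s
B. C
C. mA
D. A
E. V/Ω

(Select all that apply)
A, C, D, E

electric current has SI base units: A

Checking each option against A:
  A. C/s: ✓ matches
  B. C: ✗ does not match
  C. mA: ✓ matches
  D. A: ✓ matches
  E. V/Ω: ✓ matches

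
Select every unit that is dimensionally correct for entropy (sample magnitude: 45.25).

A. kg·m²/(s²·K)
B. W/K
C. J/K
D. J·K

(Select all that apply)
A, C

entropy has SI base units: kg * m^2 / (s^2 * K)

Checking each option against kg * m^2 / (s^2 * K):
  A. kg·m²/(s²·K): ✓ matches
  B. W/K: ✗ does not match
  C. J/K: ✓ matches
  D. J·K: ✗ does not match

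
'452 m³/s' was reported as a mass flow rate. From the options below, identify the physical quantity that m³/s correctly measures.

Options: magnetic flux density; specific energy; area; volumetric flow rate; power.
volumetric flow rate

mass flow rate should have units dimensionally equivalent to kg / s (e.g. kg/s).
The given unit 'm³/s' reduces to m^3 / s. Of the listed options, that is the dimensionality of volumetric flow rate.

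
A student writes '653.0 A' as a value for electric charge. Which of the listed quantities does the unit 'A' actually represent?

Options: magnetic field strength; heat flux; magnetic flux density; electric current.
electric current

electric charge should have units dimensionally equivalent to A * s (e.g. C).
The given unit 'A' reduces to A. Of the listed options, that is the dimensionality of electric current.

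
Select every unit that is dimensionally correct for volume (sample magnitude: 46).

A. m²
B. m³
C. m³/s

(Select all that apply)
B

volume has SI base units: m^3

Checking each option against m^3:
  A. m²: ✗ does not match
  B. m³: ✓ matches
  C. m³/s: ✗ does not match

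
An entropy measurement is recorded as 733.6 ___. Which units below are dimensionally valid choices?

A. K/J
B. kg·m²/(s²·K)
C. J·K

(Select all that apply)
B

entropy has SI base units: kg * m^2 / (s^2 * K)

Checking each option against kg * m^2 / (s^2 * K):
  A. K/J: ✗ does not match
  B. kg·m²/(s²·K): ✓ matches
  C. J·K: ✗ does not match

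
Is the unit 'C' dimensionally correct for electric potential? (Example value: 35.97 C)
No

electric potential has SI base units: kg * m^2 / (A * s^3)
C does NOT reduce to kg * m^2 / (A * s^3); a valid unit for electric potential would be e.g. V.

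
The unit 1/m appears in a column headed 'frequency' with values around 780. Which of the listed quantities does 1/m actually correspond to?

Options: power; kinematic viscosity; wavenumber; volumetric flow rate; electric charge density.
wavenumber

frequency should have units dimensionally equivalent to 1 / s (e.g. Hz).
The given unit '1/m' reduces to 1 / m. Of the listed options, that is the dimensionality of wavenumber.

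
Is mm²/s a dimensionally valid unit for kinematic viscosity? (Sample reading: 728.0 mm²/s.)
Yes

kinematic viscosity has SI base units: m^2 / s
mm²/s reduces to the same SI base units, so it is a valid unit for kinematic viscosity.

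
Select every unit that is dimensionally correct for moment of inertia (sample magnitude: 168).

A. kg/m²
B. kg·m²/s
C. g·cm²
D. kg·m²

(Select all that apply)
C, D

moment of inertia has SI base units: kg * m^2

Checking each option against kg * m^2:
  A. kg/m²: ✗ does not match
  B. kg·m²/s: ✗ does not match
  C. g·cm²: ✓ matches
  D. kg·m²: ✓ matches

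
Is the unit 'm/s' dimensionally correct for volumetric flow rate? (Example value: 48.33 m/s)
No

volumetric flow rate has SI base units: m^3 / s
m/s does NOT reduce to m^3 / s; a valid unit for volumetric flow rate would be e.g. m³/s.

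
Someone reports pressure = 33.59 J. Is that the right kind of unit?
No

pressure has SI base units: kg / (m * s^2)
J does NOT reduce to kg / (m * s^2); a valid unit for pressure would be e.g. Pa.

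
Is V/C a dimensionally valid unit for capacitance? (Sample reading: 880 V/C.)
No

capacitance has SI base units: A^2 * s^4 / (kg * m^2)
V/C does NOT reduce to A^2 * s^4 / (kg * m^2); a valid unit for capacitance would be e.g. F.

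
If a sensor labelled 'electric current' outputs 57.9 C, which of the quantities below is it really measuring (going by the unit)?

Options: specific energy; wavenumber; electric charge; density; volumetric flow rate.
electric charge

electric current should have units dimensionally equivalent to A (e.g. A).
The given unit 'C' reduces to A * s. Of the listed options, that is the dimensionality of electric charge.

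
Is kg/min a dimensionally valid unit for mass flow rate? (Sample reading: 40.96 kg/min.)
Yes

mass flow rate has SI base units: kg / s
kg/min reduces to the same SI base units, so it is a valid unit for mass flow rate.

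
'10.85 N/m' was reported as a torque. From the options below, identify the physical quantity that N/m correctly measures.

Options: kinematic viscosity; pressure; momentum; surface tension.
surface tension

torque should have units dimensionally equivalent to kg * m^2 / s^2 (e.g. N·m).
The given unit 'N/m' reduces to kg / s^2. Of the listed options, that is the dimensionality of surface tension.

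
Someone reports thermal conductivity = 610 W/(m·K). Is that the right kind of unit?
Yes

thermal conductivity has SI base units: kg * m / (s^3 * K)
W/(m·K) reduces to the same SI base units, so it is a valid unit for thermal conductivity.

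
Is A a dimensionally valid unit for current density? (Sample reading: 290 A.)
No

current density has SI base units: A / m^2
A does NOT reduce to A / m^2; a valid unit for current density would be e.g. A/m².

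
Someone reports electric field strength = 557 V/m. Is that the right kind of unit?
Yes

electric field strength has SI base units: kg * m / (A * s^3)
V/m reduces to the same SI base units, so it is a valid unit for electric field strength.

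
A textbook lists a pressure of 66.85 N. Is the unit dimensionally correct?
No

pressure has SI base units: kg / (m * s^2)
N does NOT reduce to kg / (m * s^2); a valid unit for pressure would be e.g. Pa.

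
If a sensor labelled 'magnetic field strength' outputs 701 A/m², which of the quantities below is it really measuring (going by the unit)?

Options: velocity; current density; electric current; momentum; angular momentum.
current density

magnetic field strength should have units dimensionally equivalent to A / m (e.g. A/m).
The given unit 'A/m²' reduces to A / m^2. Of the listed options, that is the dimensionality of current density.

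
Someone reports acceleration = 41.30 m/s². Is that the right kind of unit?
Yes

acceleration has SI base units: m / s^2
m/s² reduces to the same SI base units, so it is a valid unit for acceleration.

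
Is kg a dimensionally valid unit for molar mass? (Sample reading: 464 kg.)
No

molar mass has SI base units: kg / mol
kg does NOT reduce to kg / mol; a valid unit for molar mass would be e.g. kg/mol.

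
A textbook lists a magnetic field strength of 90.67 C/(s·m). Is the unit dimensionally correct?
Yes

magnetic field strength has SI base units: A / m
C/(s·m) reduces to the same SI base units, so it is a valid unit for magnetic field strength.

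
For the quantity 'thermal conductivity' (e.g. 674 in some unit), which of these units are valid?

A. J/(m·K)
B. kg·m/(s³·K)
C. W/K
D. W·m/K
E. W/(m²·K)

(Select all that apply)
B

thermal conductivity has SI base units: kg * m / (s^3 * K)

Checking each option against kg * m / (s^3 * K):
  A. J/(m·K): ✗ does not match
  B. kg·m/(s³·K): ✓ matches
  C. W/K: ✗ does not match
  D. W·m/K: ✗ does not match
  E. W/(m²·K): ✗ does not match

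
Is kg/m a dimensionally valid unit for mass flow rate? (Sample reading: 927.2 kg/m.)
No

mass flow rate has SI base units: kg / s
kg/m does NOT reduce to kg / s; a valid unit for mass flow rate would be e.g. kg/s.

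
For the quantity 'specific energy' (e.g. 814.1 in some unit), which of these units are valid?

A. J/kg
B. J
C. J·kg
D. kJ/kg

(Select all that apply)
A, D

specific energy has SI base units: m^2 / s^2

Checking each option against m^2 / s^2:
  A. J/kg: ✓ matches
  B. J: ✗ does not match
  C. J·kg: ✗ does not match
  D. kJ/kg: ✓ matches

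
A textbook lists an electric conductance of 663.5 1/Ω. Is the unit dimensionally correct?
Yes

electric conductance has SI base units: A^2 * s^3 / (kg * m^2)
1/Ω reduces to the same SI base units, so it is a valid unit for electric conductance.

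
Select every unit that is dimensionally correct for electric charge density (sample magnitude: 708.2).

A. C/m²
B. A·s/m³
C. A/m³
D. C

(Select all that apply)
B

electric charge density has SI base units: A * s / m^3

Checking each option against A * s / m^3:
  A. C/m²: ✗ does not match
  B. A·s/m³: ✓ matches
  C. A/m³: ✗ does not match
  D. C: ✗ does not match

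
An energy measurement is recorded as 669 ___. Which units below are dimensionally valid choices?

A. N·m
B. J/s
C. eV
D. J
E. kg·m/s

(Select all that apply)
A, C, D

energy has SI base units: kg * m^2 / s^2

Checking each option against kg * m^2 / s^2:
  A. N·m: ✓ matches
  B. J/s: ✗ does not match
  C. eV: ✓ matches
  D. J: ✓ matches
  E. kg·m/s: ✗ does not match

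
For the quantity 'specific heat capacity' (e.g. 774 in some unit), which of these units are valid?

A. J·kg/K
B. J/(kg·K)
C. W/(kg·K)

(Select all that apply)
B

specific heat capacity has SI base units: m^2 / (s^2 * K)

Checking each option against m^2 / (s^2 * K):
  A. J·kg/K: ✗ does not match
  B. J/(kg·K): ✓ matches
  C. W/(kg·K): ✗ does not match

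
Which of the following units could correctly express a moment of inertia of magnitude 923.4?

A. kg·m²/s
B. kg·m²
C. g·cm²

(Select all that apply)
B, C

moment of inertia has SI base units: kg * m^2

Checking each option against kg * m^2:
  A. kg·m²/s: ✗ does not match
  B. kg·m²: ✓ matches
  C. g·cm²: ✓ matches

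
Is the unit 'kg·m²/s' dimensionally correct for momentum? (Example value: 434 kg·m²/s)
No

momentum has SI base units: kg * m / s
kg·m²/s does NOT reduce to kg * m / s; a valid unit for momentum would be e.g. kg·m/s.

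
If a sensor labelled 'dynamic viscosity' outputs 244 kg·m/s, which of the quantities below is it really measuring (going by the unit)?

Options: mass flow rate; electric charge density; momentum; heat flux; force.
momentum

dynamic viscosity should have units dimensionally equivalent to kg / (m * s) (e.g. Pa·s).
The given unit 'kg·m/s' reduces to kg * m / s. Of the listed options, that is the dimensionality of momentum.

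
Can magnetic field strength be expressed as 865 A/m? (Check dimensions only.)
Yes

magnetic field strength has SI base units: A / m
A/m reduces to the same SI base units, so it is a valid unit for magnetic field strength.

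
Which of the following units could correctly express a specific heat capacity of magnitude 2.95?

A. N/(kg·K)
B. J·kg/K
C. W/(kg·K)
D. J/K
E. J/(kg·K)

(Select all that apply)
E

specific heat capacity has SI base units: m^2 / (s^2 * K)

Checking each option against m^2 / (s^2 * K):
  A. N/(kg·K): ✗ does not match
  B. J·kg/K: ✗ does not match
  C. W/(kg·K): ✗ does not match
  D. J/K: ✗ does not match
  E. J/(kg·K): ✓ matches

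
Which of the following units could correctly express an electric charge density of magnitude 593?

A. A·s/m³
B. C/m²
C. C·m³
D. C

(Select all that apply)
A

electric charge density has SI base units: A * s / m^3

Checking each option against A * s / m^3:
  A. A·s/m³: ✓ matches
  B. C/m²: ✗ does not match
  C. C·m³: ✗ does not match
  D. C: ✗ does not match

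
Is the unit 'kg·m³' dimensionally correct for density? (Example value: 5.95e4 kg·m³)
No

density has SI base units: kg / m^3
kg·m³ does NOT reduce to kg / m^3; a valid unit for density would be e.g. kg/m³.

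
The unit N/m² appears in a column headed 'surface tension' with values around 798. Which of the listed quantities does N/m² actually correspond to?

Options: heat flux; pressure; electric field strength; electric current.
pressure

surface tension should have units dimensionally equivalent to kg / s^2 (e.g. N/m).
The given unit 'N/m²' reduces to kg / (m * s^2). Of the listed options, that is the dimensionality of pressure.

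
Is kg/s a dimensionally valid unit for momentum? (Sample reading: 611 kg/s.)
No

momentum has SI base units: kg * m / s
kg/s does NOT reduce to kg * m / s; a valid unit for momentum would be e.g. kg·m/s.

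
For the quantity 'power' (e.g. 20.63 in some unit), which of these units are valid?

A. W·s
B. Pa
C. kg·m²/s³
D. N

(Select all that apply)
C

power has SI base units: kg * m^2 / s^3

Checking each option against kg * m^2 / s^3:
  A. W·s: ✗ does not match
  B. Pa: ✗ does not match
  C. kg·m²/s³: ✓ matches
  D. N: ✗ does not match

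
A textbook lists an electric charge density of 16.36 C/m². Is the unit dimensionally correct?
No

electric charge density has SI base units: A * s / m^3
C/m² does NOT reduce to A * s / m^3; a valid unit for electric charge density would be e.g. C/m³.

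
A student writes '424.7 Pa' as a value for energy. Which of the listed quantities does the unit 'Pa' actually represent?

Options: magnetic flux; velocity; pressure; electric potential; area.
pressure

energy should have units dimensionally equivalent to kg * m^2 / s^2 (e.g. J).
The given unit 'Pa' reduces to kg / (m * s^2). Of the listed options, that is the dimensionality of pressure.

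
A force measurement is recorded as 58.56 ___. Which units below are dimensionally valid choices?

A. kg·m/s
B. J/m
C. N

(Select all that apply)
B, C

force has SI base units: kg * m / s^2

Checking each option against kg * m / s^2:
  A. kg·m/s: ✗ does not match
  B. J/m: ✓ matches
  C. N: ✓ matches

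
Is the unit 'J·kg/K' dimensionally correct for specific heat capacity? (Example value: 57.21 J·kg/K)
No

specific heat capacity has SI base units: m^2 / (s^2 * K)
J·kg/K does NOT reduce to m^2 / (s^2 * K); a valid unit for specific heat capacity would be e.g. J/(kg·K).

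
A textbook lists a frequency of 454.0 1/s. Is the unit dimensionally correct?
Yes

frequency has SI base units: 1 / s
1/s reduces to the same SI base units, so it is a valid unit for frequency.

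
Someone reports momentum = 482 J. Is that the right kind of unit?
No

momentum has SI base units: kg * m / s
J does NOT reduce to kg * m / s; a valid unit for momentum would be e.g. kg·m/s.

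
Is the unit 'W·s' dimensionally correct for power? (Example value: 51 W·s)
No

power has SI base units: kg * m^2 / s^3
W·s does NOT reduce to kg * m^2 / s^3; a valid unit for power would be e.g. W.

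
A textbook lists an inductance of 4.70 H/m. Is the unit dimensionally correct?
No

inductance has SI base units: kg * m^2 / (A^2 * s^2)
H/m does NOT reduce to kg * m^2 / (A^2 * s^2); a valid unit for inductance would be e.g. H.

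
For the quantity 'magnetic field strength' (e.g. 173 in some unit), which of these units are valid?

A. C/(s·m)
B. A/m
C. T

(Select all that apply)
A, B

magnetic field strength has SI base units: A / m

Checking each option against A / m:
  A. C/(s·m): ✓ matches
  B. A/m: ✓ matches
  C. T: ✗ does not match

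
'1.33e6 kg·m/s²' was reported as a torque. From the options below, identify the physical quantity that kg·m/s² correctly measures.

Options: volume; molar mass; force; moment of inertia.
force

torque should have units dimensionally equivalent to kg * m^2 / s^2 (e.g. N·m).
The given unit 'kg·m/s²' reduces to kg * m / s^2. Of the listed options, that is the dimensionality of force.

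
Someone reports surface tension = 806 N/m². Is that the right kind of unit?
No

surface tension has SI base units: kg / s^2
N/m² does NOT reduce to kg / s^2; a valid unit for surface tension would be e.g. N/m.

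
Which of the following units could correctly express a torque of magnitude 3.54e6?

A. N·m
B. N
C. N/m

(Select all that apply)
A

torque has SI base units: kg * m^2 / s^2

Checking each option against kg * m^2 / s^2:
  A. N·m: ✓ matches
  B. N: ✗ does not match
  C. N/m: ✗ does not match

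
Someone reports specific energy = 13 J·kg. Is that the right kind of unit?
No

specific energy has SI base units: m^2 / s^2
J·kg does NOT reduce to m^2 / s^2; a valid unit for specific energy would be e.g. J/kg.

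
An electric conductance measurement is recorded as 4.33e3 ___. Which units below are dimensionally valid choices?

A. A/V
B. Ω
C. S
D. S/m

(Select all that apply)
A, C

electric conductance has SI base units: A^2 * s^3 / (kg * m^2)

Checking each option against A^2 * s^3 / (kg * m^2):
  A. A/V: ✓ matches
  B. Ω: ✗ does not match
  C. S: ✓ matches
  D. S/m: ✗ does not match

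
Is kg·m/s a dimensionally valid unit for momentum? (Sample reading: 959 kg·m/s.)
Yes

momentum has SI base units: kg * m / s
kg·m/s reduces to the same SI base units, so it is a valid unit for momentum.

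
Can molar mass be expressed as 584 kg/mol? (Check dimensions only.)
Yes

molar mass has SI base units: kg / mol
kg/mol reduces to the same SI base units, so it is a valid unit for molar mass.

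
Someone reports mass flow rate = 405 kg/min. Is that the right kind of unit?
Yes

mass flow rate has SI base units: kg / s
kg/min reduces to the same SI base units, so it is a valid unit for mass flow rate.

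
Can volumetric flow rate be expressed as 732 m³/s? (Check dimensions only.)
Yes

volumetric flow rate has SI base units: m^3 / s
m³/s reduces to the same SI base units, so it is a valid unit for volumetric flow rate.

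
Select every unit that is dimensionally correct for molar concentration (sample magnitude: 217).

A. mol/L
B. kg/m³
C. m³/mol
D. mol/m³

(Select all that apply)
A, D

molar concentration has SI base units: mol / m^3

Checking each option against mol / m^3:
  A. mol/L: ✓ matches
  B. kg/m³: ✗ does not match
  C. m³/mol: ✗ does not match
  D. mol/m³: ✓ matches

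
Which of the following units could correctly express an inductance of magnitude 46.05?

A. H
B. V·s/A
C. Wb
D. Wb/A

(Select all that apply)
A, B, D

inductance has SI base units: kg * m^2 / (A^2 * s^2)

Checking each option against kg * m^2 / (A^2 * s^2):
  A. H: ✓ matches
  B. V·s/A: ✓ matches
  C. Wb: ✗ does not match
  D. Wb/A: ✓ matches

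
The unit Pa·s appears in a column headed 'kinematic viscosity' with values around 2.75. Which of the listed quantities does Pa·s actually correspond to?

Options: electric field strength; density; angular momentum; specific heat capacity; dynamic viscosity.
dynamic viscosity

kinematic viscosity should have units dimensionally equivalent to m^2 / s (e.g. m²/s).
The given unit 'Pa·s' reduces to kg / (m * s). Of the listed options, that is the dimensionality of dynamic viscosity.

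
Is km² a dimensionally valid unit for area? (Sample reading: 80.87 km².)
Yes

area has SI base units: m^2
km² reduces to the same SI base units, so it is a valid unit for area.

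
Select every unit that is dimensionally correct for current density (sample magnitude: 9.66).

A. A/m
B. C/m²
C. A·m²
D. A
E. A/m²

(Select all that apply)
E

current density has SI base units: A / m^2

Checking each option against A / m^2:
  A. A/m: ✗ does not match
  B. C/m²: ✗ does not match
  C. A·m²: ✗ does not match
  D. A: ✗ does not match
  E. A/m²: ✓ matches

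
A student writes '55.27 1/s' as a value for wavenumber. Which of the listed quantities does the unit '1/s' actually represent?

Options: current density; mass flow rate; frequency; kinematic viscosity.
frequency

wavenumber should have units dimensionally equivalent to 1 / m (e.g. 1/m).
The given unit '1/s' reduces to 1 / s. Of the listed options, that is the dimensionality of frequency.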